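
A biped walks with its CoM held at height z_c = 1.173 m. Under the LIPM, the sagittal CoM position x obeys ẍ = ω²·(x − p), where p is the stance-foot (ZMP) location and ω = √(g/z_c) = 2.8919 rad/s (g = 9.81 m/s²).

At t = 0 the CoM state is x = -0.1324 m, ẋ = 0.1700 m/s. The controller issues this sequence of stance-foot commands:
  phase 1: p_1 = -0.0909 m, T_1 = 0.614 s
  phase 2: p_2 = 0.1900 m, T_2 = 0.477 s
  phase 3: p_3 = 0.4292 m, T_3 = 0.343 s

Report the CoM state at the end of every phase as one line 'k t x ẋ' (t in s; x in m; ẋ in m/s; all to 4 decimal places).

1 0.6140 -0.0484 0.1721
2 1.0910 -0.2027 -0.9189
3 1.4340 -0.9095 -3.5343

phase 1: p=-0.0909, T=0.614, ωT=1.775627, cosh=3.036678, sinh=2.867301; start (x,ẋ)=(-0.132400, 0.170000) → end (x,ẋ)=(-0.048368, 0.172119)
phase 2: p=0.1900, T=0.477, ωT=1.379436, cosh=2.112191, sinh=1.860471; start (x,ẋ)=(-0.048368, 0.172119) → end (x,ẋ)=(-0.202748, -0.918942)
phase 3: p=0.4292, T=0.343, ωT=0.991922, cosh=1.533637, sinh=1.162774; start (x,ẋ)=(-0.202748, -0.918942) → end (x,ẋ)=(-0.909467, -3.534329)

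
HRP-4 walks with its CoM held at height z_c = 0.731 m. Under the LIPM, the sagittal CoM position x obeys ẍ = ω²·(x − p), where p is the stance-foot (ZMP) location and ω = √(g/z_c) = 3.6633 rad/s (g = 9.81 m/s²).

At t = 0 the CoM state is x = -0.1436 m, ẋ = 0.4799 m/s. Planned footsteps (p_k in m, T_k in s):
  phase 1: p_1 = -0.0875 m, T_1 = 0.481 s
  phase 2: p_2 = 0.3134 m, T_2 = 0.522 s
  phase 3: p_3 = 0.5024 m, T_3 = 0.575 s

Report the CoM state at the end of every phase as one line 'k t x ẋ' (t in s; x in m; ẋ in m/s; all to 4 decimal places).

phase 1: p=-0.0875, T=0.481, ωT=1.762047, cosh=2.998021, sinh=2.826328; start (x,ẋ)=(-0.143600, 0.479900) → end (x,ẋ)=(0.114566, 0.857908)
phase 2: p=0.3134, T=0.522, ωT=1.912243, cosh=3.457999, sinh=3.310251; start (x,ẋ)=(0.114566, 0.857908) → end (x,ẋ)=(0.401060, 0.555497)
phase 3: p=0.5024, T=0.575, ωT=2.106397, cosh=4.170128, sinh=4.048452; start (x,ẋ)=(0.401060, 0.555497) → end (x,ẋ)=(0.693700, 0.813550)

1 0.4810 0.1146 0.8579
2 1.0030 0.4011 0.5555
3 1.5780 0.6937 0.8135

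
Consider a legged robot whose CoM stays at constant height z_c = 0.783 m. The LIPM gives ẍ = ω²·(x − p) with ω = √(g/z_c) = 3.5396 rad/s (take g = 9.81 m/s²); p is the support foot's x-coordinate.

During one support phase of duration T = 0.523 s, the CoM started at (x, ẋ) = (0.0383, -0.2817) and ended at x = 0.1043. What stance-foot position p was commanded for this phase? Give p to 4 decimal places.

ωT = 3.5396·0.523 = 1.851211; cosh(ωT) = 3.262286, sinh(ωT) = 3.105239
x(T) = p + (x₀−p)·cosh(ωT) + (ẋ₀/ω)·sinh(ωT) ⇒ p·(1 − cosh) = x(T) − x₀·cosh − (ẋ₀/ω)·sinh
numerator   = 0.1043 − (0.0383)·3.262286 − (-0.2817/3.5396)·3.105239 = 0.226486
denominator = 1 − 3.262286 = -2.262286
p = 0.226486 / -2.262286 = -0.1001

p = -0.1001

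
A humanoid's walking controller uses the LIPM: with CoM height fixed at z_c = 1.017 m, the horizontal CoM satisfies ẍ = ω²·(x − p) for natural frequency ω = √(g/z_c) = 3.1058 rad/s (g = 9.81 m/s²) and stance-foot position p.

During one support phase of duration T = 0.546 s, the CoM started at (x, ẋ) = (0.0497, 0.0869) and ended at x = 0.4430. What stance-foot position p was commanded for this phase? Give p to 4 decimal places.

p = -0.1262

ωT = 3.1058·0.546 = 1.695767; cosh(ωT) = 2.817141, sinh(ωT) = 2.633683
x(T) = p + (x₀−p)·cosh(ωT) + (ẋ₀/ω)·sinh(ωT) ⇒ p·(1 − cosh) = x(T) − x₀·cosh − (ẋ₀/ω)·sinh
numerator   = 0.4430 − (0.0497)·2.817141 − (0.0869/3.1058)·2.633683 = 0.229298
denominator = 1 − 2.817141 = -1.817141
p = 0.229298 / -1.817141 = -0.1262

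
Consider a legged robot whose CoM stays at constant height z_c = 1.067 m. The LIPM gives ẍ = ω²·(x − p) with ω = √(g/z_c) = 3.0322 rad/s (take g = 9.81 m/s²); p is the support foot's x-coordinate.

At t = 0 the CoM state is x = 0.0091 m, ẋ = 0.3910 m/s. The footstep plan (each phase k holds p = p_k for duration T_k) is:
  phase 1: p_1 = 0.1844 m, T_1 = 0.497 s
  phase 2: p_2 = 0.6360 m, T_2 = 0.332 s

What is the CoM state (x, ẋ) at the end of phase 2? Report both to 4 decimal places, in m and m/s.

phase 1: p=0.1844, T=0.497, ωT=1.507003, cosh=2.367380, sinh=2.145807; start (x,ẋ)=(0.009100, 0.391000) → end (x,ẋ)=(0.046099, -0.214947)
phase 2: p=0.6360, T=0.332, ωT=1.006690, cosh=1.550978, sinh=1.185551; start (x,ẋ)=(0.046099, -0.214947) → end (x,ẋ)=(-0.362965, -2.453972)

x = -0.3630, ẋ = -2.4540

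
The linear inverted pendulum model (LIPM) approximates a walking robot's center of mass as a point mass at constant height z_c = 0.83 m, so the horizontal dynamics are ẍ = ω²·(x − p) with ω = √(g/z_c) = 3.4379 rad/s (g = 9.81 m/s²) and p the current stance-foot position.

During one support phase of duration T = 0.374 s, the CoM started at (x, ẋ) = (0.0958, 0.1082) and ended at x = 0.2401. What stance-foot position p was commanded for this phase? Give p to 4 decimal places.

ωT = 3.4379·0.374 = 1.285775; cosh(ωT) = 1.946953, sinh(ωT) = 1.670516
x(T) = p + (x₀−p)·cosh(ωT) + (ẋ₀/ω)·sinh(ωT) ⇒ p·(1 − cosh) = x(T) − x₀·cosh − (ẋ₀/ω)·sinh
numerator   = 0.2401 − (0.0958)·1.946953 − (0.1082/3.4379)·1.670516 = 0.001006
denominator = 1 − 1.946953 = -0.946953
p = 0.001006 / -0.946953 = -0.0011

p = -0.0011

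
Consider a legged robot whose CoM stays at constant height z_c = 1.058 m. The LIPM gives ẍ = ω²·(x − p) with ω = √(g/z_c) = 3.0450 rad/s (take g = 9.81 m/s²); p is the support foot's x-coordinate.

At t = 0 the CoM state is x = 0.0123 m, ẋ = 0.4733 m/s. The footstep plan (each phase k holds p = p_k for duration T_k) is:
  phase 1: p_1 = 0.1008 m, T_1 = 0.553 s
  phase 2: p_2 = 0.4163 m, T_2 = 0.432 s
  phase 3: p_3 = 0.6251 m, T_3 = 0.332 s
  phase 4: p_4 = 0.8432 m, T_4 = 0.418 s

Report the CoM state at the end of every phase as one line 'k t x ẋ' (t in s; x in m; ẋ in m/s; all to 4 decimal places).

1 0.5530 0.2584 0.6179
2 0.9850 0.4518 0.4030
3 1.3170 0.5132 -0.0020
4 1.7350 0.2067 -1.6572

phase 1: p=0.1008, T=0.553, ωT=1.683885, cosh=2.786047, sinh=2.600395; start (x,ẋ)=(0.012300, 0.473300) → end (x,ẋ)=(0.258428, 0.617875)
phase 2: p=0.4163, T=0.432, ωT=1.315440, cosh=1.997373, sinh=1.729017; start (x,ẋ)=(0.258428, 0.617875) → end (x,ẋ)=(0.451813, 0.402951)
phase 3: p=0.6251, T=0.332, ωT=1.010940, cosh=1.556030, sinh=1.192153; start (x,ẋ)=(0.451813, 0.402951) → end (x,ẋ)=(0.513220, -0.002047)
phase 4: p=0.8432, T=0.418, ωT=1.272810, cosh=1.925458, sinh=1.645415; start (x,ẋ)=(0.513220, -0.002047) → end (x,ẋ)=(0.206732, -1.657235)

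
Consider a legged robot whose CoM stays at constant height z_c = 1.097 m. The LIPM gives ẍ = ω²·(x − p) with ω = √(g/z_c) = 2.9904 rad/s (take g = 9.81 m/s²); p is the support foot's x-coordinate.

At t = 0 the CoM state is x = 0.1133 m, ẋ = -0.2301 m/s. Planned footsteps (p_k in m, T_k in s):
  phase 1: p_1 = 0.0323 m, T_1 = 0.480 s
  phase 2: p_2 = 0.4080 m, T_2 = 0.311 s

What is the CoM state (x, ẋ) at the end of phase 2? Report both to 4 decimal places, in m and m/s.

x = -0.1132, ẋ = -1.1598

phase 1: p=0.0323, T=0.480, ωT=1.435392, cosh=2.219657, sinh=1.981635; start (x,ẋ)=(0.113300, -0.230100) → end (x,ẋ)=(0.059613, -0.030747)
phase 2: p=0.4080, T=0.311, ωT=0.930014, cosh=1.464547, sinh=1.069999; start (x,ẋ)=(0.059613, -0.030747) → end (x,ẋ)=(-0.113231, -1.159773)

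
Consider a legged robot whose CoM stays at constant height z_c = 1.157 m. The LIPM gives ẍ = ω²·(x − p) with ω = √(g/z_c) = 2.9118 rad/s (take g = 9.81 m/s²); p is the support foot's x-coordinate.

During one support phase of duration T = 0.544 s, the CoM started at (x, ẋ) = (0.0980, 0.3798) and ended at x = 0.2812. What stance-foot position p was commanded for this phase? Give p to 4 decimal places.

ωT = 2.9118·0.544 = 1.584019; cosh(ωT) = 2.539829, sinh(ωT) = 2.334680
x(T) = p + (x₀−p)·cosh(ωT) + (ẋ₀/ω)·sinh(ωT) ⇒ p·(1 − cosh) = x(T) − x₀·cosh − (ẋ₀/ω)·sinh
numerator   = 0.2812 − (0.0980)·2.539829 − (0.3798/2.9118)·2.334680 = -0.272227
denominator = 1 − 2.539829 = -1.539829
p = -0.272227 / -1.539829 = 0.1768

p = 0.1768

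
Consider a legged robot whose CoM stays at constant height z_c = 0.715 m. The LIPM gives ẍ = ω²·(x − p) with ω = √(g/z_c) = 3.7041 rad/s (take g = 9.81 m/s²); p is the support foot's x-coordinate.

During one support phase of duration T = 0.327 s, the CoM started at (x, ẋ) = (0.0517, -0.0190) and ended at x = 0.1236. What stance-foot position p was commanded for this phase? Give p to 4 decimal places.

ωT = 3.7041·0.327 = 1.211241; cosh(ωT) = 1.827738, sinh(ωT) = 1.529910
x(T) = p + (x₀−p)·cosh(ωT) + (ẋ₀/ω)·sinh(ωT) ⇒ p·(1 − cosh) = x(T) − x₀·cosh − (ẋ₀/ω)·sinh
numerator   = 0.1236 − (0.0517)·1.827738 − (-0.0190/3.7041)·1.529910 = 0.036954
denominator = 1 − 1.827738 = -0.827738
p = 0.036954 / -0.827738 = -0.0446

p = -0.0446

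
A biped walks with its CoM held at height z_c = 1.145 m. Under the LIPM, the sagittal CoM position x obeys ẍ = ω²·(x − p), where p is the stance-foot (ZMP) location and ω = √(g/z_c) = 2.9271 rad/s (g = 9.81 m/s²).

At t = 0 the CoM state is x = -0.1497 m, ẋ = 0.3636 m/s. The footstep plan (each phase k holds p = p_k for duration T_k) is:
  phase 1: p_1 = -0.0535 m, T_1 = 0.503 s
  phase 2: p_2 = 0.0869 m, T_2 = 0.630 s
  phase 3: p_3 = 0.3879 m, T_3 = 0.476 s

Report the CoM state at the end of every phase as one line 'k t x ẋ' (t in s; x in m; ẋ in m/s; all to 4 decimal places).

phase 1: p=-0.0535, T=0.503, ωT=1.472331, cosh=2.294388, sinh=2.064998; start (x,ẋ)=(-0.149700, 0.363600) → end (x,ẋ)=(-0.017709, 0.252763)
phase 2: p=0.0869, T=0.630, ωT=1.844073, cosh=3.240204, sinh=3.082032; start (x,ẋ)=(-0.017709, 0.252763) → end (x,ẋ)=(0.014087, -0.124719)
phase 3: p=0.3879, T=0.476, ωT=1.393300, cosh=2.138187, sinh=1.889932; start (x,ẋ)=(0.014087, -0.124719) → end (x,ẋ)=(-0.491910, -2.334617)

1 0.5030 -0.0177 0.2528
2 1.1330 0.0141 -0.1247
3 1.6090 -0.4919 -2.3346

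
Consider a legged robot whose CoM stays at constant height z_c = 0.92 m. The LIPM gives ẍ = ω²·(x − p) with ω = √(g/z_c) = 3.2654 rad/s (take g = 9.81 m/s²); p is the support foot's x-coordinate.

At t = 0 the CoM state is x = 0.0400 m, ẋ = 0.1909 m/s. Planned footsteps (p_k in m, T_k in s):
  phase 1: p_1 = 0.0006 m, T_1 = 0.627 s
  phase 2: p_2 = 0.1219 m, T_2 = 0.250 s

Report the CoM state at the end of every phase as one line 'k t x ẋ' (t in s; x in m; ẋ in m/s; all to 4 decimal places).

phase 1: p=0.0006, T=0.627, ωT=2.047406, cosh=3.938423, sinh=3.809353; start (x,ẋ)=(0.040000, 0.190900) → end (x,ẋ)=(0.378474, 1.241944)
phase 2: p=0.1219, T=0.250, ωT=0.816350, cosh=1.352135, sinh=0.910093; start (x,ẋ)=(0.378474, 1.241944) → end (x,ẋ)=(0.814962, 2.441767)

1 0.6270 0.3785 1.2419
2 0.8770 0.8150 2.4418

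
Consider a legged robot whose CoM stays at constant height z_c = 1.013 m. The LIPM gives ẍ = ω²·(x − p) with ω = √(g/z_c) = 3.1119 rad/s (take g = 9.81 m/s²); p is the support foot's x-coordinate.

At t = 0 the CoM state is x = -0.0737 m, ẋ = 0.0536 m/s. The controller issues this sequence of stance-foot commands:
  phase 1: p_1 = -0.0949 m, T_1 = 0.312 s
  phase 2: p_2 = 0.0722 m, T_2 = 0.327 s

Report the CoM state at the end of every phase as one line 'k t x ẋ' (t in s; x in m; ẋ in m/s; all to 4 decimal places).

phase 1: p=-0.0949, T=0.312, ωT=0.970913, cosh=1.509545, sinh=1.130808; start (x,ẋ)=(-0.073700, 0.053600) → end (x,ẋ)=(-0.043420, 0.155514)
phase 2: p=0.0722, T=0.327, ωT=1.017591, cosh=1.563994, sinh=1.202529; start (x,ẋ)=(-0.043420, 0.155514) → end (x,ẋ)=(-0.048535, -0.189447)

1 0.3120 -0.0434 0.1555
2 0.6390 -0.0485 -0.1894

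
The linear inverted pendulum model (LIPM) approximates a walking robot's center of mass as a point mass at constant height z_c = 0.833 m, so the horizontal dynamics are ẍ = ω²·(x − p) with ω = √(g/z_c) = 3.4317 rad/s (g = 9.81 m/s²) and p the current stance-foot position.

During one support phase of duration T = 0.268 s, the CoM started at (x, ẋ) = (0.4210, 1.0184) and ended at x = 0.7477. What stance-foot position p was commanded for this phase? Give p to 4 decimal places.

ωT = 3.4317·0.268 = 0.919696; cosh(ωT) = 1.453584, sinh(ωT) = 1.054943
x(T) = p + (x₀−p)·cosh(ωT) + (ẋ₀/ω)·sinh(ωT) ⇒ p·(1 − cosh) = x(T) − x₀·cosh − (ẋ₀/ω)·sinh
numerator   = 0.7477 − (0.4210)·1.453584 − (1.0184/3.4317)·1.054943 = -0.177326
denominator = 1 − 1.453584 = -0.453584
p = -0.177326 / -0.453584 = 0.3909

p = 0.3909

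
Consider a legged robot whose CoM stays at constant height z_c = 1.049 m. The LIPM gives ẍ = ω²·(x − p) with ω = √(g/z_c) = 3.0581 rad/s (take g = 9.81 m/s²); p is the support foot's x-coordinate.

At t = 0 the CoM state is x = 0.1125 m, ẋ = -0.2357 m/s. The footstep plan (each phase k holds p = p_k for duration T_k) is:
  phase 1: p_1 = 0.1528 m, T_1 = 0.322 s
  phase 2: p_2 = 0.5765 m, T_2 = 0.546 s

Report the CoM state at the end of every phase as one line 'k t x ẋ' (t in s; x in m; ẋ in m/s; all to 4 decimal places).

phase 1: p=0.1528, T=0.322, ωT=0.984708, cosh=1.525289, sinh=1.151741; start (x,ẋ)=(0.112500, -0.235700) → end (x,ẋ)=(0.002562, -0.501453)
phase 2: p=0.5765, T=0.546, ωT=1.669723, cosh=2.749497, sinh=2.561198; start (x,ẋ)=(0.002562, -0.501453) → end (x,ẋ)=(-1.421515, -5.874058)

1 0.3220 0.0026 -0.5015
2 0.8680 -1.4215 -5.8741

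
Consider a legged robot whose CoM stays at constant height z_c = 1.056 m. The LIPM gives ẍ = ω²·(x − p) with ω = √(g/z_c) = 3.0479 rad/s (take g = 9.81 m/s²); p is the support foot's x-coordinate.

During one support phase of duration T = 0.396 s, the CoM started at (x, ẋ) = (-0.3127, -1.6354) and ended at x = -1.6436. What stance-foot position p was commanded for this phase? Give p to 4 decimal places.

p = 0.3134

ωT = 3.0479·0.396 = 1.206968; cosh(ωT) = 1.821218, sinh(ωT) = 1.522115
x(T) = p + (x₀−p)·cosh(ωT) + (ẋ₀/ω)·sinh(ωT) ⇒ p·(1 − cosh) = x(T) − x₀·cosh − (ẋ₀/ω)·sinh
numerator   = -1.6436 − (-0.3127)·1.821218 − (-1.6354/3.0479)·1.522115 = -0.257389
denominator = 1 − 1.821218 = -0.821218
p = -0.257389 / -0.821218 = 0.3134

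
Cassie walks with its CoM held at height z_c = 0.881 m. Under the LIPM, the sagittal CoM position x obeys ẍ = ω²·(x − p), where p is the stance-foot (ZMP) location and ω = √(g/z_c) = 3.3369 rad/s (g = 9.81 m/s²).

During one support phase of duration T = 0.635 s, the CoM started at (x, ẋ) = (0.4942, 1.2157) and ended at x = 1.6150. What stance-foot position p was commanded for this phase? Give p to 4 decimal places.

ωT = 3.3369·0.635 = 2.118931; cosh(ωT) = 4.221200, sinh(ωT) = 4.101040
x(T) = p + (x₀−p)·cosh(ωT) + (ẋ₀/ω)·sinh(ωT) ⇒ p·(1 − cosh) = x(T) − x₀·cosh − (ẋ₀/ω)·sinh
numerator   = 1.6150 − (0.4942)·4.221200 − (1.2157/3.3369)·4.101040 = -1.965209
denominator = 1 − 4.221200 = -3.221200
p = -1.965209 / -3.221200 = 0.6101

p = 0.6101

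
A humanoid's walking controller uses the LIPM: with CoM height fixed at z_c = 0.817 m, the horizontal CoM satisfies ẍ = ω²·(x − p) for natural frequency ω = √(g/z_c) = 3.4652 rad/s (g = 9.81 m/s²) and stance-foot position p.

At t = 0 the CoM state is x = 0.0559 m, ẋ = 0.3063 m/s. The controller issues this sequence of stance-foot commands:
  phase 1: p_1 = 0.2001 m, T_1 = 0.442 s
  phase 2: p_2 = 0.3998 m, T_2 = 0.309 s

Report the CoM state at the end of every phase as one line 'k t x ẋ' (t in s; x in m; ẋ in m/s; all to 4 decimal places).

1 0.4420 0.0459 -0.3601
2 0.7510 -0.3109 -2.1659

phase 1: p=0.2001, T=0.442, ωT=1.531618, cosh=2.420921, sinh=2.204736; start (x,ẋ)=(0.055900, 0.306300) → end (x,ẋ)=(0.045887, -0.360138)
phase 2: p=0.3998, T=0.309, ωT=1.070747, cosh=1.630155, sinh=1.287403; start (x,ẋ)=(0.045887, -0.360138) → end (x,ẋ)=(-0.310933, -2.165926)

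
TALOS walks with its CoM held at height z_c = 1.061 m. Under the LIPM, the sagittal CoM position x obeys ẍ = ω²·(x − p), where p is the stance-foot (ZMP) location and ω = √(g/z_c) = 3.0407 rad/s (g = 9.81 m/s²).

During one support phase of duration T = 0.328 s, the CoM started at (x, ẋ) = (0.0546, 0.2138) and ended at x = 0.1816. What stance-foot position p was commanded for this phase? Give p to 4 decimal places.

p = -0.0281

ωT = 3.0407·0.328 = 0.997350; cosh(ωT) = 1.539971, sinh(ωT) = 1.171116
x(T) = p + (x₀−p)·cosh(ωT) + (ẋ₀/ω)·sinh(ωT) ⇒ p·(1 − cosh) = x(T) − x₀·cosh − (ẋ₀/ω)·sinh
numerator   = 0.1816 − (0.0546)·1.539971 − (0.2138/3.0407)·1.171116 = 0.015173
denominator = 1 − 1.539971 = -0.539971
p = 0.015173 / -0.539971 = -0.0281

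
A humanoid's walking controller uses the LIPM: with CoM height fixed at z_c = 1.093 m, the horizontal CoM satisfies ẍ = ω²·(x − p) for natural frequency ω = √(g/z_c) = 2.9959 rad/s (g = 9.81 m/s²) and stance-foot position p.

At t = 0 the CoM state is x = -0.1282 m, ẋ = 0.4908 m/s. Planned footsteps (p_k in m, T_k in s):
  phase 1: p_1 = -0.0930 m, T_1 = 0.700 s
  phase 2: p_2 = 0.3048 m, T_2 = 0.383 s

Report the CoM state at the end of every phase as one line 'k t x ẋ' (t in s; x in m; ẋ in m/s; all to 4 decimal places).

phase 1: p=-0.0930, T=0.700, ωT=2.097130, cosh=4.132787, sinh=4.009979; start (x,ẋ)=(-0.128200, 0.490800) → end (x,ẋ)=(0.418456, 1.605497)
phase 2: p=0.3048, T=0.383, ωT=1.147430, cosh=1.733769, sinh=1.416317; start (x,ẋ)=(0.418456, 1.605497) → end (x,ẋ)=(1.260855, 3.265821)

1 0.7000 0.4185 1.6055
2 1.0830 1.2609 3.2658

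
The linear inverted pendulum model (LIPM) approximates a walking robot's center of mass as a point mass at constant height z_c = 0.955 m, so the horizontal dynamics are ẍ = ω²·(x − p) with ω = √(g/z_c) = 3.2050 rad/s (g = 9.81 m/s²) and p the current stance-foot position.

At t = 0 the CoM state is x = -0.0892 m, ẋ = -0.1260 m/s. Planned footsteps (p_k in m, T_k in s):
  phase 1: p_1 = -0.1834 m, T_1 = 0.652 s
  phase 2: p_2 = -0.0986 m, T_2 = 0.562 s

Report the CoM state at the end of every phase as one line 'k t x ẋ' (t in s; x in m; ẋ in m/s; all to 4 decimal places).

phase 1: p=-0.1834, T=0.652, ωT=2.089660, cosh=4.102948, sinh=3.979219; start (x,ẋ)=(-0.089200, -0.126000) → end (x,ẋ)=(0.046660, 0.684398)
phase 2: p=-0.0986, T=0.562, ωT=1.801210, cosh=3.111035, sinh=2.945936; start (x,ẋ)=(0.046660, 0.684398) → end (x,ẋ)=(0.982388, 3.500697)

1 0.6520 0.0467 0.6844
2 1.2140 0.9824 3.5007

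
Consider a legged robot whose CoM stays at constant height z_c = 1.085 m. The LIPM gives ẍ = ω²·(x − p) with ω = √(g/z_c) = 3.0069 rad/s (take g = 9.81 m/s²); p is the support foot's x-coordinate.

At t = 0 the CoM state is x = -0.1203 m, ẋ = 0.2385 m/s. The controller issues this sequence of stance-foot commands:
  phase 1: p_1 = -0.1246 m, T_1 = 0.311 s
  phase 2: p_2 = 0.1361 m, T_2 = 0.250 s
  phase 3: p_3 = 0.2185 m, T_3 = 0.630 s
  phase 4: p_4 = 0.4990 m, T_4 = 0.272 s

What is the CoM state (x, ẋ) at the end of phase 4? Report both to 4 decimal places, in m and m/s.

phase 1: p=-0.1246, T=0.311, ωT=0.935146, cosh=1.470057, sinh=1.077528; start (x,ẋ)=(-0.120300, 0.238500) → end (x,ẋ)=(-0.032812, 0.364541)
phase 2: p=0.1361, T=0.250, ωT=0.751725, cosh=1.296104, sinh=0.824551; start (x,ẋ)=(-0.032812, 0.364541) → end (x,ẋ)=(0.017137, 0.053692)
phase 3: p=0.2185, T=0.630, ωT=1.894347, cosh=3.399311, sinh=3.248895; start (x,ẋ)=(0.017137, 0.053692) → end (x,ẋ)=(-0.407982, -1.784620)
phase 4: p=0.4990, T=0.272, ωT=0.817877, cosh=1.353526, sinh=0.912158; start (x,ẋ)=(-0.407982, -1.784620) → end (x,ẋ)=(-1.269998, -4.903172)

x = -1.2700, ẋ = -4.9032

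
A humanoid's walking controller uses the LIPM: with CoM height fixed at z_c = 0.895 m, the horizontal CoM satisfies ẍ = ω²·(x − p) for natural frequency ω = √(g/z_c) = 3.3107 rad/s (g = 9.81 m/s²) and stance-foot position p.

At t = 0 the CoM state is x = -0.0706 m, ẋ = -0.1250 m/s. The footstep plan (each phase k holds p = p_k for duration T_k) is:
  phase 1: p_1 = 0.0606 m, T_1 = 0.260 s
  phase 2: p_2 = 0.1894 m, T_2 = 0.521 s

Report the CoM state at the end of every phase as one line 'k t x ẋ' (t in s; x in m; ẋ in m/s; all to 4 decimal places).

phase 1: p=0.0606, T=0.260, ωT=0.860782, cosh=1.393920, sinh=0.971089; start (x,ẋ)=(-0.070600, -0.125000) → end (x,ẋ)=(-0.158947, -0.596046)
phase 2: p=0.1894, T=0.521, ωT=1.724875, cosh=2.895007, sinh=2.716811; start (x,ẋ)=(-0.158947, -0.596046) → end (x,ẋ)=(-1.308192, -4.858782)

1 0.2600 -0.1589 -0.5960
2 0.7810 -1.3082 -4.8588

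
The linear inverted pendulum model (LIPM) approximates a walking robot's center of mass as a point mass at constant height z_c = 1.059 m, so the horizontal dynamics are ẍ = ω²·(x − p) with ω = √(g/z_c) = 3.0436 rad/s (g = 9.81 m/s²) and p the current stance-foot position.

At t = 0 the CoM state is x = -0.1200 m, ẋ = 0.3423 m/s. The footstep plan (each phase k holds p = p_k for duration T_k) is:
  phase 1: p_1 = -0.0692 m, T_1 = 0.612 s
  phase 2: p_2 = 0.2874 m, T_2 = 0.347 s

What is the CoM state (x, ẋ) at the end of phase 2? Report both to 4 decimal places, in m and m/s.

phase 1: p=-0.0692, T=0.612, ωT=1.862683, cosh=3.298126, sinh=3.142870; start (x,ẋ)=(-0.120000, 0.342300) → end (x,ẋ)=(0.116720, 0.643014)
phase 2: p=0.2874, T=0.347, ωT=1.056129, cosh=1.611510, sinh=1.263710; start (x,ẋ)=(0.116720, 0.643014) → end (x,ẋ)=(0.279328, 0.379748)

x = 0.2793, ẋ = 0.3797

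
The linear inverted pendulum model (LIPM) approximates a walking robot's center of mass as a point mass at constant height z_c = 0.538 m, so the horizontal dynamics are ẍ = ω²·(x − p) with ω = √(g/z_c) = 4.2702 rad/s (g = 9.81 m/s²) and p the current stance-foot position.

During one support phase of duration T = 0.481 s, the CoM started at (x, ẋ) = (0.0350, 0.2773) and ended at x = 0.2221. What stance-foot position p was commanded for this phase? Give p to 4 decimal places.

p = 0.0559

ωT = 4.2702·0.481 = 2.053966; cosh(ωT) = 3.963498, sinh(ωT) = 3.835273
x(T) = p + (x₀−p)·cosh(ωT) + (ẋ₀/ω)·sinh(ωT) ⇒ p·(1 − cosh) = x(T) − x₀·cosh − (ẋ₀/ω)·sinh
numerator   = 0.2221 − (0.0350)·3.963498 − (0.2773/4.2702)·3.835273 = -0.165679
denominator = 1 − 3.963498 = -2.963498
p = -0.165679 / -2.963498 = 0.0559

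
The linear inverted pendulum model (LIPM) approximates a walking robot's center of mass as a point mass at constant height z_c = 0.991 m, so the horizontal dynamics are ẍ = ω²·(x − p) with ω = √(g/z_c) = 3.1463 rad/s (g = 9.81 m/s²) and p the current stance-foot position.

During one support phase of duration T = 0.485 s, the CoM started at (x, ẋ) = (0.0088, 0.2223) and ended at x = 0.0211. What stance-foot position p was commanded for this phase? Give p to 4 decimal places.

p = 0.1100

ωT = 3.1463·0.485 = 1.525956; cosh(ωT) = 2.408475, sinh(ωT) = 2.191062
x(T) = p + (x₀−p)·cosh(ωT) + (ẋ₀/ω)·sinh(ωT) ⇒ p·(1 − cosh) = x(T) − x₀·cosh − (ẋ₀/ω)·sinh
numerator   = 0.0211 − (0.0088)·2.408475 − (0.2223/3.1463)·2.191062 = -0.154903
denominator = 1 − 2.408475 = -1.408475
p = -0.154903 / -1.408475 = 0.1100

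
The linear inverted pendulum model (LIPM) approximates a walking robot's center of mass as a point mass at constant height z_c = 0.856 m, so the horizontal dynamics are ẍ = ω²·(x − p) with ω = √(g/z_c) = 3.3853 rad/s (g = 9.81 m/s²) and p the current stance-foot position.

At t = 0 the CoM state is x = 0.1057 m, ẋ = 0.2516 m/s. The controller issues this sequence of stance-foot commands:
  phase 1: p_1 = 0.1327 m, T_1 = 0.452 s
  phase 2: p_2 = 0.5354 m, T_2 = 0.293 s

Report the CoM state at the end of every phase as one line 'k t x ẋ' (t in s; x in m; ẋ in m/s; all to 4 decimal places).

1 0.4520 0.2310 0.4071
2 0.7450 0.2084 -0.5738

phase 1: p=0.1327, T=0.452, ωT=1.530156, cosh=2.417699, sinh=2.201197; start (x,ẋ)=(0.105700, 0.251600) → end (x,ẋ)=(0.231018, 0.407097)
phase 2: p=0.5354, T=0.293, ωT=0.991893, cosh=1.533604, sinh=1.162730; start (x,ẋ)=(0.231018, 0.407097) → end (x,ẋ)=(0.208422, -0.573780)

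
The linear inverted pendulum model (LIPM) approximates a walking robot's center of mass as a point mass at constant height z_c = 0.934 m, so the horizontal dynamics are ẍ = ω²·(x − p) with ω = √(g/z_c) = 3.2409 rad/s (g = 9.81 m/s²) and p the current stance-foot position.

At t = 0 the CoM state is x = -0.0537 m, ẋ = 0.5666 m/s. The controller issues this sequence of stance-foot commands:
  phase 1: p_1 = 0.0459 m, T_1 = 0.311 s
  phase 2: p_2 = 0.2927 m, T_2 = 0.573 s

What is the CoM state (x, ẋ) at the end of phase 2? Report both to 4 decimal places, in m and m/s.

x = 0.1353, ẋ = -0.3344

phase 1: p=0.0459, T=0.311, ωT=1.007920, cosh=1.552437, sinh=1.187459; start (x,ẋ)=(-0.053700, 0.566600) → end (x,ẋ)=(0.098878, 0.496306)
phase 2: p=0.2927, T=0.573, ωT=1.857036, cosh=3.280429, sinh=3.124294; start (x,ẋ)=(0.098878, 0.496306) → end (x,ẋ)=(0.135332, -0.334448)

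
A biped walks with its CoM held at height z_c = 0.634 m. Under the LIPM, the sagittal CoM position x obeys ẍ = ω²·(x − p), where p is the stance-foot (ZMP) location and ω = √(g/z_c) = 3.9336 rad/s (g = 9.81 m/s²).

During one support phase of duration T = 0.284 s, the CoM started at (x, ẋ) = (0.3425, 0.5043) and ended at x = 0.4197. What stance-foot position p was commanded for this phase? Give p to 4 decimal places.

p = 0.4838

ωT = 3.9336·0.284 = 1.117142; cosh(ωT) = 1.691661, sinh(ωT) = 1.364448
x(T) = p + (x₀−p)·cosh(ωT) + (ẋ₀/ω)·sinh(ωT) ⇒ p·(1 − cosh) = x(T) − x₀·cosh − (ẋ₀/ω)·sinh
numerator   = 0.4197 − (0.3425)·1.691661 − (0.5043/3.9336)·1.364448 = -0.334620
denominator = 1 − 1.691661 = -0.691661
p = -0.334620 / -0.691661 = 0.4838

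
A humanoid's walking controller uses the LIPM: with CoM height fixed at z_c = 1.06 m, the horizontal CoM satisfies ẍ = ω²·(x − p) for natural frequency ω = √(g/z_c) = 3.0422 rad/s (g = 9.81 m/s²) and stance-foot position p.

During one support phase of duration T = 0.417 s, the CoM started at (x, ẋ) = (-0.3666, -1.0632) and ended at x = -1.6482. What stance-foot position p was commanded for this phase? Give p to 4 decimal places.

p = 0.4057

ωT = 3.0422·0.417 = 1.268597; cosh(ωT) = 1.918544, sinh(ωT) = 1.637318
x(T) = p + (x₀−p)·cosh(ωT) + (ẋ₀/ω)·sinh(ωT) ⇒ p·(1 − cosh) = x(T) − x₀·cosh − (ẋ₀/ω)·sinh
numerator   = -1.6482 − (-0.3666)·1.918544 − (-1.0632/3.0422)·1.637318 = -0.372646
denominator = 1 − 1.918544 = -0.918544
p = -0.372646 / -0.918544 = 0.4057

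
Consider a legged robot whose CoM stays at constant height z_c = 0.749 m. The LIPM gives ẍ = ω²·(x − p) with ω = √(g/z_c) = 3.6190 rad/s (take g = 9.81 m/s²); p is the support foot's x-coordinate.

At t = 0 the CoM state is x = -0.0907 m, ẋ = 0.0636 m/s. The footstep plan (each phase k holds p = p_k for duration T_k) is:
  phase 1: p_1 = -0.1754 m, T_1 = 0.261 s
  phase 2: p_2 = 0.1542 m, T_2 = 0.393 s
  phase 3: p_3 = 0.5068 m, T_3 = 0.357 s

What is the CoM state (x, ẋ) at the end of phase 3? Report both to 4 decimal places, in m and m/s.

x = -0.6959, ẋ = -3.9293

phase 1: p=-0.1754, T=0.261, ωT=0.944559, cosh=1.480265, sinh=1.091414; start (x,ẋ)=(-0.090700, 0.063600) → end (x,ẋ)=(-0.030841, 0.428695)
phase 2: p=0.1542, T=0.393, ωT=1.422267, cosh=2.193838, sinh=1.952672; start (x,ẋ)=(-0.030841, 0.428695) → end (x,ẋ)=(-0.020443, -0.367146)
phase 3: p=0.5068, T=0.357, ωT=1.291983, cosh=1.957361, sinh=1.682636; start (x,ẋ)=(-0.020443, -0.367146) → end (x,ẋ)=(-0.695908, -3.929262)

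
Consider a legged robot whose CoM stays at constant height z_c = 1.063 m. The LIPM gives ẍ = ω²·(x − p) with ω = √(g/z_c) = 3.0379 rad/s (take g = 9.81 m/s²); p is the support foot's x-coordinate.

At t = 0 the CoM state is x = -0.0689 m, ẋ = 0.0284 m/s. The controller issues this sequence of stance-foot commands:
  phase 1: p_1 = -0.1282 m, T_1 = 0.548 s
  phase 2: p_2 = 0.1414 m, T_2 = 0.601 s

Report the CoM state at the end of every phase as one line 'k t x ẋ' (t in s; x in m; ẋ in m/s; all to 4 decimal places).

1 0.5480 0.0579 0.5367
2 1.1490 0.4096 0.9422

phase 1: p=-0.1282, T=0.548, ωT=1.664769, cosh=2.736844, sinh=2.547610; start (x,ẋ)=(-0.068900, 0.028400) → end (x,ẋ)=(0.057911, 0.536672)
phase 2: p=0.1414, T=0.601, ωT=1.825778, cosh=3.184357, sinh=3.023265; start (x,ẋ)=(0.057911, 0.536672) → end (x,ẋ)=(0.409629, 0.942163)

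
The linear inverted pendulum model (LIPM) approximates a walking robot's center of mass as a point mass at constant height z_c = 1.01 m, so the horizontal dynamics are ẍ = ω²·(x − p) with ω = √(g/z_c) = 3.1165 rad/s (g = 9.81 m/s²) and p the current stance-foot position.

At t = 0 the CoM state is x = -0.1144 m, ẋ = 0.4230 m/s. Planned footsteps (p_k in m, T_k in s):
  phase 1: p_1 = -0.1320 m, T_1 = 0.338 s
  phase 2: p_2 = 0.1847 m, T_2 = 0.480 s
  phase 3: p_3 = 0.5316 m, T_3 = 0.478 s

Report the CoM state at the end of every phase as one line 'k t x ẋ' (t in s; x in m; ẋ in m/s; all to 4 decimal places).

1 0.3380 0.0672 0.7493
2 0.8180 0.4190 0.9800
3 1.2960 0.9311 1.5452

phase 1: p=-0.1320, T=0.338, ωT=1.053377, cosh=1.608038, sinh=1.259280; start (x,ẋ)=(-0.114400, 0.423000) → end (x,ẋ)=(0.067222, 0.749272)
phase 2: p=0.1847, T=0.480, ωT=1.495920, cosh=2.343742, sinh=2.119699; start (x,ẋ)=(0.067222, 0.749272) → end (x,ẋ)=(0.418983, 0.980039)
phase 3: p=0.5316, T=0.478, ωT=1.489687, cosh=2.330575, sinh=2.105132; start (x,ẋ)=(0.418983, 0.980039) → end (x,ẋ)=(0.931134, 1.545215)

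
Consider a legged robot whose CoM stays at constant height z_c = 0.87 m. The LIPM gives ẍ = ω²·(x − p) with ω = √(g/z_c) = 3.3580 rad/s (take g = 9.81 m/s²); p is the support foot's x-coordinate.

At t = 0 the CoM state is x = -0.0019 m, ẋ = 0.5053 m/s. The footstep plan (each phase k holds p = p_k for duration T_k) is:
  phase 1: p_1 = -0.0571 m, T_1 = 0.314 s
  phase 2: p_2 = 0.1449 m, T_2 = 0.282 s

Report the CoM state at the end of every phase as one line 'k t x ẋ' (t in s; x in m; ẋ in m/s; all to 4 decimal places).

phase 1: p=-0.0571, T=0.314, ωT=1.054412, cosh=1.609342, sinh=1.260945; start (x,ẋ)=(-0.001900, 0.505300) → end (x,ẋ)=(0.221478, 1.046931)
phase 2: p=0.1449, T=0.282, ωT=0.946956, cosh=1.482885, sinh=1.094965; start (x,ẋ)=(0.221478, 1.046931) → end (x,ẋ)=(0.599837, 1.834049)

1 0.3140 0.2215 1.0469
2 0.5960 0.5998 1.8340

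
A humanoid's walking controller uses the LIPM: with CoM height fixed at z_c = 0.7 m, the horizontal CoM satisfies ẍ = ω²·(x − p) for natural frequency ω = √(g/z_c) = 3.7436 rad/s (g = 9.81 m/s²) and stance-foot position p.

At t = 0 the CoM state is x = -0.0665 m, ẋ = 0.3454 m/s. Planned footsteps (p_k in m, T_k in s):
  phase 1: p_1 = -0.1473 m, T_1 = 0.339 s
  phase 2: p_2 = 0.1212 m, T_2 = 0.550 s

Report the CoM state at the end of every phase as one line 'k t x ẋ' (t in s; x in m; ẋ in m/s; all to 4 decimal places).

1 0.3390 0.1589 1.1585
2 0.8890 1.4645 5.1585

phase 1: p=-0.1473, T=0.339, ωT=1.269080, cosh=1.919335, sinh=1.638245; start (x,ẋ)=(-0.066500, 0.345400) → end (x,ẋ)=(0.158933, 1.158479)
phase 2: p=0.1212, T=0.550, ωT=2.058980, cosh=3.982778, sinh=3.855193; start (x,ẋ)=(0.158933, 1.158479) → end (x,ẋ)=(1.464497, 5.158546)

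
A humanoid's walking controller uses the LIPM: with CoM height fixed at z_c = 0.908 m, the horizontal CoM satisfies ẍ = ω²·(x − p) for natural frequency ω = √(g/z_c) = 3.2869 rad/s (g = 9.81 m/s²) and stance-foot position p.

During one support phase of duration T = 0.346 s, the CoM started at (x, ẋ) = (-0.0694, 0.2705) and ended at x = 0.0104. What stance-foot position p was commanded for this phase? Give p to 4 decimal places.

p = -0.0203

ωT = 3.2869·0.346 = 1.137267; cosh(ωT) = 1.719465, sinh(ωT) = 1.398771
x(T) = p + (x₀−p)·cosh(ωT) + (ẋ₀/ω)·sinh(ωT) ⇒ p·(1 − cosh) = x(T) − x₀·cosh − (ẋ₀/ω)·sinh
numerator   = 0.0104 − (-0.0694)·1.719465 − (0.2705/3.2869)·1.398771 = 0.014617
denominator = 1 − 1.719465 = -0.719465
p = 0.014617 / -0.719465 = -0.0203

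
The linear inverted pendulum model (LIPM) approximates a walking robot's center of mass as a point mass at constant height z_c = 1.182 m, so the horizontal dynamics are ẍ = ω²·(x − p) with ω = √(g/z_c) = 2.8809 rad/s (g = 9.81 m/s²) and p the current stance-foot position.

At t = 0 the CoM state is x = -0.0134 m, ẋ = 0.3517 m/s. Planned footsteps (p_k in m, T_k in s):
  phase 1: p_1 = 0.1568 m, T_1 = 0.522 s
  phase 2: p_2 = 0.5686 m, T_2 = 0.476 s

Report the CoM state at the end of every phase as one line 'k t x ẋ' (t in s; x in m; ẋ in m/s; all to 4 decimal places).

phase 1: p=0.1568, T=0.522, ωT=1.503830, cosh=2.360582, sinh=2.138304; start (x,ẋ)=(-0.013400, 0.351700) → end (x,ẋ)=(0.016073, -0.218256)
phase 2: p=0.5686, T=0.476, ωT=1.371308, cosh=2.097139, sinh=1.843364; start (x,ẋ)=(0.016073, -0.218256) → end (x,ẋ)=(-0.729779, -3.391935)

1 0.5220 0.0161 -0.2183
2 0.9980 -0.7298 -3.3919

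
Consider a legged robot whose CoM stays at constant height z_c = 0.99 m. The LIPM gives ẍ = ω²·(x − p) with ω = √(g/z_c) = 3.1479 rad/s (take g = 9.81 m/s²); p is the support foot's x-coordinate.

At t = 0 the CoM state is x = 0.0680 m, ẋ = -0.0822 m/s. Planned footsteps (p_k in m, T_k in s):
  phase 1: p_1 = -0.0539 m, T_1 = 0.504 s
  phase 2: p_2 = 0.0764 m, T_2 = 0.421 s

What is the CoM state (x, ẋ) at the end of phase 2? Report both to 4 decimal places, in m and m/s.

phase 1: p=-0.0539, T=0.504, ωT=1.586542, cosh=2.545726, sinh=2.341094; start (x,ẋ)=(0.068000, -0.082200) → end (x,ẋ)=(0.195292, 0.689087)
phase 2: p=0.0764, T=0.421, ωT=1.325266, cosh=2.014459, sinh=1.748727; start (x,ẋ)=(0.195292, 0.689087) → end (x,ẋ)=(0.698705, 2.042615)

x = 0.6987, ẋ = 2.0426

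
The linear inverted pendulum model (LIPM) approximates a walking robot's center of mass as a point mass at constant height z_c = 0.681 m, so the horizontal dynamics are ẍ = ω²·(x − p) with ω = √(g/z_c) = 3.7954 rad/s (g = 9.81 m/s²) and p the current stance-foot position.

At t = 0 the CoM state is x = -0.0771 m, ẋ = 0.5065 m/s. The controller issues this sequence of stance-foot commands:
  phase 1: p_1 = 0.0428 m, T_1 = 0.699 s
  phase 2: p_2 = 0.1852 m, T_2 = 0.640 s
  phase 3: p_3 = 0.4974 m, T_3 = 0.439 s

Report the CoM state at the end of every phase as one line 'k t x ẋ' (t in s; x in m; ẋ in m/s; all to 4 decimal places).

phase 1: p=0.0428, T=0.699, ωT=2.652985, cosh=7.133393, sinh=7.062953; start (x,ẋ)=(-0.077100, 0.506500) → end (x,ẋ)=(0.130064, 0.398937)
phase 2: p=0.1852, T=0.640, ωT=2.429056, cosh=5.718142, sinh=5.630022; start (x,ẋ)=(0.130064, 0.398937) → end (x,ẋ)=(0.461702, 1.103029)
phase 3: p=0.4974, T=0.439, ωT=1.666181, cosh=2.740442, sinh=2.551475; start (x,ẋ)=(0.461702, 1.103029) → end (x,ẋ)=(1.141087, 2.677088)

1 0.6990 0.1301 0.3989
2 1.3390 0.4617 1.1030
3 1.7780 1.1411 2.6771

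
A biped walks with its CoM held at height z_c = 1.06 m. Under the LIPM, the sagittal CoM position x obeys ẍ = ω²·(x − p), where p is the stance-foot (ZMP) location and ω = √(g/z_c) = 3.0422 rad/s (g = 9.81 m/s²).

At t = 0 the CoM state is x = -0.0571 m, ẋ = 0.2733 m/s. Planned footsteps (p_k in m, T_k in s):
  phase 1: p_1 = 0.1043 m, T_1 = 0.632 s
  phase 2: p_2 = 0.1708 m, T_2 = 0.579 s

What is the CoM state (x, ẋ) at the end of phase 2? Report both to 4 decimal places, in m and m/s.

x = -1.4561, ẋ = -4.8953

phase 1: p=0.1043, T=0.632, ωT=1.922670, cosh=3.492707, sinh=3.346491; start (x,ẋ)=(-0.057100, 0.273300) → end (x,ẋ)=(-0.158787, -0.688607)
phase 2: p=0.1708, T=0.579, ωT=1.761434, cosh=2.996288, sinh=2.824489; start (x,ẋ)=(-0.158787, -0.688607) → end (x,ẋ)=(-1.456064, -4.895291)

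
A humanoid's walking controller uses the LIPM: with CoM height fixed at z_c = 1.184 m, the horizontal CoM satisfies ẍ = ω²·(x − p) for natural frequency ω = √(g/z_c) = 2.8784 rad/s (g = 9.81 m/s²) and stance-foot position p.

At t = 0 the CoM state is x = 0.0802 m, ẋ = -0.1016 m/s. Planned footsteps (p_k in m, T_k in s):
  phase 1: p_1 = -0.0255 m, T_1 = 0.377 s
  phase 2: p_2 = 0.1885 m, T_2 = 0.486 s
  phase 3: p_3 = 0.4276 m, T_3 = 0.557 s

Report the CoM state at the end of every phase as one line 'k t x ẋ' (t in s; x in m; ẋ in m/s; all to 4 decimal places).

1 0.3770 0.1025 0.2314
2 0.8630 0.1566 0.0264
3 1.4200 -0.2512 -1.7915

phase 1: p=-0.0255, T=0.377, ωT=1.085157, cosh=1.648876, sinh=1.311028; start (x,ẋ)=(0.080200, -0.101600) → end (x,ẋ)=(0.102510, 0.231350)
phase 2: p=0.1885, T=0.486, ωT=1.398902, cosh=2.148810, sinh=1.901942; start (x,ẋ)=(0.102510, 0.231350) → end (x,ẋ)=(0.156592, 0.026373)
phase 3: p=0.4276, T=0.557, ωT=1.603269, cosh=2.585244, sinh=2.384006; start (x,ẋ)=(0.156592, 0.026373) → end (x,ẋ)=(-0.251177, -1.791506)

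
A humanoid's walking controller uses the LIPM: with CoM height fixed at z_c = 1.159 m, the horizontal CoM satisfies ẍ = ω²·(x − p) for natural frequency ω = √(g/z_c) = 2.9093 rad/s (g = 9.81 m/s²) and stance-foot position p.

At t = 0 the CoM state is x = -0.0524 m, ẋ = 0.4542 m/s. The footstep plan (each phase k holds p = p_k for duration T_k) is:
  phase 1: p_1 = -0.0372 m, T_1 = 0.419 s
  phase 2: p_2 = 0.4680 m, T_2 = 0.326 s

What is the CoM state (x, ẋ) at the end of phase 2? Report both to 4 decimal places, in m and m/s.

x = 0.3237, ẋ = 0.2067

phase 1: p=-0.0372, T=0.419, ωT=1.218997, cosh=1.839659, sinh=1.544132; start (x,ẋ)=(-0.052400, 0.454200) → end (x,ẋ)=(0.175907, 0.767289)
phase 2: p=0.4680, T=0.326, ωT=0.948432, cosh=1.484503, sinh=1.097155; start (x,ẋ)=(0.175907, 0.767289) → end (x,ẋ)=(0.323747, 0.206697)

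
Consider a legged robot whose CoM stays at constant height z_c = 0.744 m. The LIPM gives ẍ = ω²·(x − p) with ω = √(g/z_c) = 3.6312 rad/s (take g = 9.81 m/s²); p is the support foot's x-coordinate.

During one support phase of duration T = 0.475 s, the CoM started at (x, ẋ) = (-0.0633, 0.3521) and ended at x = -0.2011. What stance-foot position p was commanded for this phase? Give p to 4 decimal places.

ωT = 3.6312·0.475 = 1.724820; cosh(ωT) = 2.894858, sinh(ωT) = 2.716653
x(T) = p + (x₀−p)·cosh(ωT) + (ẋ₀/ω)·sinh(ωT) ⇒ p·(1 − cosh) = x(T) − x₀·cosh − (ẋ₀/ω)·sinh
numerator   = -0.2011 − (-0.0633)·2.894858 − (0.3521/3.6312)·2.716653 = -0.281276
denominator = 1 − 2.894858 = -1.894858
p = -0.281276 / -1.894858 = 0.1484

p = 0.1484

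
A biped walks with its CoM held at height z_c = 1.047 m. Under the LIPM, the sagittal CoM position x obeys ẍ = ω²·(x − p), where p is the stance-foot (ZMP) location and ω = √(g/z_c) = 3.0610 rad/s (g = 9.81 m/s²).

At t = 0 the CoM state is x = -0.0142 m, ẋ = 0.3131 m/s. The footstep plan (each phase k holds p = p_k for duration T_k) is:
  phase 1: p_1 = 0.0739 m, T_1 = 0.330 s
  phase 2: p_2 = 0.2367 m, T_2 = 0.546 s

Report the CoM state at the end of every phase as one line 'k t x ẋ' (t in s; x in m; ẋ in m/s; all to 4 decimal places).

1 0.3300 0.0587 0.1657
2 0.8760 -0.1145 -0.9414

phase 1: p=0.0739, T=0.330, ωT=1.010130, cosh=1.555065, sinh=1.190893; start (x,ẋ)=(-0.014200, 0.313100) → end (x,ẋ)=(0.058711, 0.165738)
phase 2: p=0.2367, T=0.546, ωT=1.671306, cosh=2.753556, sinh=2.565554; start (x,ẋ)=(0.058711, 0.165738) → end (x,ẋ)=(-0.114489, -0.941405)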